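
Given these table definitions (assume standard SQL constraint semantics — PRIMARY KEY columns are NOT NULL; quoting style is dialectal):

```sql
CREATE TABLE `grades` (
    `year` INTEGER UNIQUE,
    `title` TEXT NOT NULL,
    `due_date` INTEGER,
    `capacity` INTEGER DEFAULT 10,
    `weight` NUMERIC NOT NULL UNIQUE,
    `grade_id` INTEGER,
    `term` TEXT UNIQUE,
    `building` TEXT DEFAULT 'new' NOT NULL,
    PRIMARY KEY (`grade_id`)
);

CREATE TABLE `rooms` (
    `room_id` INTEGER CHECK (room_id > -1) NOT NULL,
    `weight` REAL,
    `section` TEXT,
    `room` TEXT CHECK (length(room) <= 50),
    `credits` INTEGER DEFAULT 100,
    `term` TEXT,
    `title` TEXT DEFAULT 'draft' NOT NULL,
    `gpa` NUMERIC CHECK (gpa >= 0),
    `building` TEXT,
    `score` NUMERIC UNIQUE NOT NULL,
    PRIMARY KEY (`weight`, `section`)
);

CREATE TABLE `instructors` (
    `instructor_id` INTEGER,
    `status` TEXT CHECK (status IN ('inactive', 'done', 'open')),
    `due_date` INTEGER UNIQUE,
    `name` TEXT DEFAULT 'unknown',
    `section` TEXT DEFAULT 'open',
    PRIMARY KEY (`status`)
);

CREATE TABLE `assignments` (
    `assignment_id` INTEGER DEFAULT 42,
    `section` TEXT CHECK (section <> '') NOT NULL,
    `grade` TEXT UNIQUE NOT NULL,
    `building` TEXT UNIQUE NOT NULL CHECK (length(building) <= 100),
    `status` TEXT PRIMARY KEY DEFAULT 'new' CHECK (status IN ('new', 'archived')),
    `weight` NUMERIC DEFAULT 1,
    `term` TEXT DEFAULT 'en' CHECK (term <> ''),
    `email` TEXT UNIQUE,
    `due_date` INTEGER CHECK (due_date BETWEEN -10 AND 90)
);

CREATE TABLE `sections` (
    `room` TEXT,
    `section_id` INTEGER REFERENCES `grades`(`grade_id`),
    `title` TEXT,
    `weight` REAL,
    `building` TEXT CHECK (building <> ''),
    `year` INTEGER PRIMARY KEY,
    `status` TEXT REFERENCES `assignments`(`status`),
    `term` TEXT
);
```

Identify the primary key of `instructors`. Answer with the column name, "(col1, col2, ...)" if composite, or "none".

status

status is declared PRIMARY KEY as a table-level PRIMARY KEY clause.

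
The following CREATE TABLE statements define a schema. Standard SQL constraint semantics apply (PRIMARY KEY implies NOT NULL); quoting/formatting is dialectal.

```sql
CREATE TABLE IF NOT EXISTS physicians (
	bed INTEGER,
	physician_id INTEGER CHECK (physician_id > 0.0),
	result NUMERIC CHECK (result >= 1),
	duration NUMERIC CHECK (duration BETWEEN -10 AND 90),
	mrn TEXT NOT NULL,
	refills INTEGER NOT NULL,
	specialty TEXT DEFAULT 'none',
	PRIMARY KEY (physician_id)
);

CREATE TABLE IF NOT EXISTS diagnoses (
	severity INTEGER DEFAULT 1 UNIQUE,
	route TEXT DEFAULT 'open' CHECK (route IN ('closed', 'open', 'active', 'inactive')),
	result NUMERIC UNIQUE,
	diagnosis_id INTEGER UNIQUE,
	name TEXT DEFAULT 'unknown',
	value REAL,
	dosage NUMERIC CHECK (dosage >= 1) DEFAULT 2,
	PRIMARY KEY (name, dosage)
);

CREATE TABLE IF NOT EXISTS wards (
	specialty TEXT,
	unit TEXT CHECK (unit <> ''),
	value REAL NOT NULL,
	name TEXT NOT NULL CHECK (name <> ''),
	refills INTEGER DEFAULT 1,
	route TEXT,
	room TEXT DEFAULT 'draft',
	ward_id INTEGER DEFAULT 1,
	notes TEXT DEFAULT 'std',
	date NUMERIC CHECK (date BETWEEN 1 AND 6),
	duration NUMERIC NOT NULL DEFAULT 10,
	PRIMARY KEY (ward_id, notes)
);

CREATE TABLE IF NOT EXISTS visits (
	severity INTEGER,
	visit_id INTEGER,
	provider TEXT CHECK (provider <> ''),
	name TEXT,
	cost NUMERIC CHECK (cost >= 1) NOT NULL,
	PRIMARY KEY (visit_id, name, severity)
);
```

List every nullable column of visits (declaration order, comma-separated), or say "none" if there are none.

provider

- severity: part of the PRIMARY KEY, which implies NOT NULL → not nullable.
- visit_id: part of the PRIMARY KEY, which implies NOT NULL → not nullable.
- provider: CHECK does not forbid NULL (a CHECK constraint passes when its expression is NULL) → nullable.
- name: part of the PRIMARY KEY, which implies NOT NULL → not nullable.
- cost: declared NOT NULL → not nullable.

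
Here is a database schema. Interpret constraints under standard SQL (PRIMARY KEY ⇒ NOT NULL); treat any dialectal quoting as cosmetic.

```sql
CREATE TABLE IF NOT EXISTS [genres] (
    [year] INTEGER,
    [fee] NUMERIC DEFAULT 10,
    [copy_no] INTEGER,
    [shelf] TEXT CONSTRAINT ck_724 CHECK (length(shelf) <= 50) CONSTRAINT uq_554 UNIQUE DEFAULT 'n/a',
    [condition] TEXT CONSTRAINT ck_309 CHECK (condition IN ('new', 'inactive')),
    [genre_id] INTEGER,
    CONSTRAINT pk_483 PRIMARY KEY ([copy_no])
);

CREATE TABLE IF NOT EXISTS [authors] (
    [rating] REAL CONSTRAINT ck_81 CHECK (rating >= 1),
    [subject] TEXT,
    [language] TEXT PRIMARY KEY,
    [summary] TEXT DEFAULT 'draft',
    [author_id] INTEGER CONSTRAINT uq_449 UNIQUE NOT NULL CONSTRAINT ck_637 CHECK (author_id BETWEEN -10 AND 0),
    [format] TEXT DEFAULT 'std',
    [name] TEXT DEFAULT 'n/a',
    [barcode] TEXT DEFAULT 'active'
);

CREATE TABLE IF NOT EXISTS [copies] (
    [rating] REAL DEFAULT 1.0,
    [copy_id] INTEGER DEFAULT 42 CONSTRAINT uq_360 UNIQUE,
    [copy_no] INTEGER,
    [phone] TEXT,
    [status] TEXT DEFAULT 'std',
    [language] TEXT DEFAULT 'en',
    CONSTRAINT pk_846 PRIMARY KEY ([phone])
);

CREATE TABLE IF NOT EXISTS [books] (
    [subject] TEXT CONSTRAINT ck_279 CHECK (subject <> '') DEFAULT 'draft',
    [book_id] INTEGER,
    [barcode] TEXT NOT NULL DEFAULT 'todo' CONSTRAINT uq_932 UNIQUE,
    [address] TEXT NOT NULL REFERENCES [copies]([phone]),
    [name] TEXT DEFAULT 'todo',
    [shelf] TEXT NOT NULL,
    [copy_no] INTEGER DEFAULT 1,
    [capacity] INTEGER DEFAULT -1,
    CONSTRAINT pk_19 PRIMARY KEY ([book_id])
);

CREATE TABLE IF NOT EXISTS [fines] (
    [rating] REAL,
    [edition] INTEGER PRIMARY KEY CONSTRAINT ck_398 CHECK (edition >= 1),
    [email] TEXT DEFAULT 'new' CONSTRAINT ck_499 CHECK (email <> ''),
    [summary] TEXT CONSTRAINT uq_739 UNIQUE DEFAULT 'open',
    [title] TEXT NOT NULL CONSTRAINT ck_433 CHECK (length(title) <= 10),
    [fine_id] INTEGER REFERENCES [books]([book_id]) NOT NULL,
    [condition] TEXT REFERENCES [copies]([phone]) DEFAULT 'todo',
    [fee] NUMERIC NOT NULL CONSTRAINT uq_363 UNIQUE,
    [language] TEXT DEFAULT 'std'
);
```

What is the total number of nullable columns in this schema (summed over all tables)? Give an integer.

genres: 5 nullable (year, fee, shelf, condition, genre_id — PK (copy_no) and explicit NOT NULL columns excluded).
authors: 6 nullable (rating, subject, summary, format, name, barcode — PK (language) and explicit NOT NULL columns excluded).
copies: 5 nullable (rating, copy_id, copy_no, status, language — PK (phone) and explicit NOT NULL columns excluded).
books: 4 nullable (subject, name, copy_no, capacity — PK (book_id) and explicit NOT NULL columns excluded).
fines: 5 nullable (rating, email, summary, condition, language — PK (edition) and explicit NOT NULL columns excluded).
Total: 5 + 6 + 5 + 4 + 5 = 25.

25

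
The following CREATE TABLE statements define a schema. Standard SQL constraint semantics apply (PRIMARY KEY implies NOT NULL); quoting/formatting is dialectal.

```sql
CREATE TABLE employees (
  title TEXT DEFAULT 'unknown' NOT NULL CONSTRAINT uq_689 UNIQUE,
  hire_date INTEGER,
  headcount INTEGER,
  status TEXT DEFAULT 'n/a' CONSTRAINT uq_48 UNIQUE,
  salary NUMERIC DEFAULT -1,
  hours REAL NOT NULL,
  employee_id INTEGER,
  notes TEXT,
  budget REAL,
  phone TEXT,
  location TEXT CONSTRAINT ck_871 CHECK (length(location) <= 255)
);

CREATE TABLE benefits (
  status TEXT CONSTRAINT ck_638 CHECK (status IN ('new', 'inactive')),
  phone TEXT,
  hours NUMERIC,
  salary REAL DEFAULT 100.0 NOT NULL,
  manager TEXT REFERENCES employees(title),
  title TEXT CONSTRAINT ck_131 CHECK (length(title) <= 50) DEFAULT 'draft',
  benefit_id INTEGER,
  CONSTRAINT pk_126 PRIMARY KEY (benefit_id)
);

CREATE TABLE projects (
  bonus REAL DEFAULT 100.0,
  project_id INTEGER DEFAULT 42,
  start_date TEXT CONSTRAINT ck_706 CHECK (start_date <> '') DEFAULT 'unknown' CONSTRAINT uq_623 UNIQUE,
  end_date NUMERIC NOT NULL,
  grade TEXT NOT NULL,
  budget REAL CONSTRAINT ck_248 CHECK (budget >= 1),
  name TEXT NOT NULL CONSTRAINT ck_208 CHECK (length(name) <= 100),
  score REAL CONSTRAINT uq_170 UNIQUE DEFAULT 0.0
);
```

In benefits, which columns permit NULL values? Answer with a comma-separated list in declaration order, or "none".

- status: CHECK does not forbid NULL (a CHECK constraint passes when its expression is NULL) → nullable.
- phone: no NOT NULL constraint applies → nullable.
- hours: no NOT NULL constraint applies → nullable.
- salary: declared NOT NULL → not nullable.
- manager: a foreign key column may be NULL unless separately constrained → nullable.
- title: CHECK does not forbid NULL (a CHECK constraint passes when its expression is NULL) → nullable.
- benefit_id: part of the PRIMARY KEY, which implies NOT NULL → not nullable.

status, phone, hours, manager, title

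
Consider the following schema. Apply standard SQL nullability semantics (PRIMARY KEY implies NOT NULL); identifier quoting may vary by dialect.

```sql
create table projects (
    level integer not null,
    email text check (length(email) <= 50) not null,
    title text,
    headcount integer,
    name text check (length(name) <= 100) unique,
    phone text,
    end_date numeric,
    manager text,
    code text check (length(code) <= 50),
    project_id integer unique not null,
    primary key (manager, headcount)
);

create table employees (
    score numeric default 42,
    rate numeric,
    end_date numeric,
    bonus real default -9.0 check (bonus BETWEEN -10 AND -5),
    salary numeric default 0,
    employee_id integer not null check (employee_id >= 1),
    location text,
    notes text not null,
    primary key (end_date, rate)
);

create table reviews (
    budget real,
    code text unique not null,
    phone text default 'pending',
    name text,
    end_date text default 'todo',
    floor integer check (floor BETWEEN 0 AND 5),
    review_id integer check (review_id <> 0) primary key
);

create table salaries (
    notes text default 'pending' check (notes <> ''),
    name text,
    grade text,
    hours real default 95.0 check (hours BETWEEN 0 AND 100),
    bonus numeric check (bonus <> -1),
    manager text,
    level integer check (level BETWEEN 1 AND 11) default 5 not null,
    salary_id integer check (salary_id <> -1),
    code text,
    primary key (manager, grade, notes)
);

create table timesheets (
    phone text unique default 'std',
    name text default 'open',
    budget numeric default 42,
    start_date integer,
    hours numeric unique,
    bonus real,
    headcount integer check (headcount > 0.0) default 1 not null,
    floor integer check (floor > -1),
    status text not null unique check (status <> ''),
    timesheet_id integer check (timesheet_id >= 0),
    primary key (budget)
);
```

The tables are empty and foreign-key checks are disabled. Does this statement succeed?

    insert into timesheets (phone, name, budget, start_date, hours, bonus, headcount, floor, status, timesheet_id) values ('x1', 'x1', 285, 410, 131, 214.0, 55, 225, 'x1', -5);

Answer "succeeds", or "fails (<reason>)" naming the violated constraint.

The value -5 for timesheet_id violates CHECK (timesheet_id >= 0).

fails (CHECK on timesheet_id)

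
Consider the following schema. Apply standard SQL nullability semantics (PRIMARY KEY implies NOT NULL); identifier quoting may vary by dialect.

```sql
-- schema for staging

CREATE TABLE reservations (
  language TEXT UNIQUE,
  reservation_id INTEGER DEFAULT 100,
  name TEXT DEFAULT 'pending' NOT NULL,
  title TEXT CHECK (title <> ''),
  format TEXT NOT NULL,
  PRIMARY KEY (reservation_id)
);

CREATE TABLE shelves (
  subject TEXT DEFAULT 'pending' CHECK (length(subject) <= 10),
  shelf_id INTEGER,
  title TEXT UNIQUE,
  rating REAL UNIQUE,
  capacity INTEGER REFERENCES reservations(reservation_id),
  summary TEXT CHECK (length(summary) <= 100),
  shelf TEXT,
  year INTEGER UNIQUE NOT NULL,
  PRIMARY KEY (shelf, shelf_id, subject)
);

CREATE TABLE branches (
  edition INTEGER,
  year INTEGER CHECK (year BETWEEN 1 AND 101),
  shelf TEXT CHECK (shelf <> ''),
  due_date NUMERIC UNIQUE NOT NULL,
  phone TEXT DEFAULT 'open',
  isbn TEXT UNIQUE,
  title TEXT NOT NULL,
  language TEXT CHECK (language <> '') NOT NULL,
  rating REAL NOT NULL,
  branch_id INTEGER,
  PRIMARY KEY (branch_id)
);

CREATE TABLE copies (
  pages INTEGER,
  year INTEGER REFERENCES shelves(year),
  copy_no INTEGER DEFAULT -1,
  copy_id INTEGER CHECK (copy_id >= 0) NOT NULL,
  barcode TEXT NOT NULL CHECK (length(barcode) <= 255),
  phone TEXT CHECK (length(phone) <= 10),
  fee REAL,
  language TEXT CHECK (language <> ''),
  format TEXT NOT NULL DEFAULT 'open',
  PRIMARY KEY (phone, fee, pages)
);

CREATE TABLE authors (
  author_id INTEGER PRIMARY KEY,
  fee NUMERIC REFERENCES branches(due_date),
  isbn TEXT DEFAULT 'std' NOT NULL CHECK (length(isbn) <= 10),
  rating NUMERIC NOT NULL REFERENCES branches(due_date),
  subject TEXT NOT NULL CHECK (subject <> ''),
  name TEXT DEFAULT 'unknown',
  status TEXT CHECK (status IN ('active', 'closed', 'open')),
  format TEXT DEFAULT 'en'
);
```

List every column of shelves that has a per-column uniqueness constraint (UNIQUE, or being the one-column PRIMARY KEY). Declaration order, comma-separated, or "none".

- subject: part of a composite PRIMARY KEY — only the tuple is unique, not this column on its own.
- shelf_id: part of a composite PRIMARY KEY — only the tuple is unique, not this column on its own.
- title: declared UNIQUE → unique.
- rating: declared UNIQUE → unique.
- capacity: no UNIQUE or single-column PK constraint.
- summary: no UNIQUE or single-column PK constraint.
- shelf: part of a composite PRIMARY KEY — only the tuple is unique, not this column on its own.
- year: declared UNIQUE → unique.

title, rating, year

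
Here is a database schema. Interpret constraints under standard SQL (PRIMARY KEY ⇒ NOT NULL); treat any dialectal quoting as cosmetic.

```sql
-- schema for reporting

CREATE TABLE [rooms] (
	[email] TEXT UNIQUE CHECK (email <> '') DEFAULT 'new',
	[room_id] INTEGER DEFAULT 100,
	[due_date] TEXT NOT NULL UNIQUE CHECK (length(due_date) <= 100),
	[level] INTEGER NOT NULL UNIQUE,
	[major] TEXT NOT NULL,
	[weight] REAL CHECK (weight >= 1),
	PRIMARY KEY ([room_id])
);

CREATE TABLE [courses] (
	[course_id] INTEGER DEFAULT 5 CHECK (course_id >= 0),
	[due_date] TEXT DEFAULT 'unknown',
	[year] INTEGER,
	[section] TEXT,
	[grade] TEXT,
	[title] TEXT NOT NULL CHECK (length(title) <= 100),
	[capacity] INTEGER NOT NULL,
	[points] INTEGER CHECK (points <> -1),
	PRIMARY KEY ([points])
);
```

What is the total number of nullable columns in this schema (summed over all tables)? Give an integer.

7

rooms: 2 nullable (email, weight — PK (room_id) and explicit NOT NULL columns excluded).
courses: 5 nullable (course_id, due_date, year, section, grade — PK (points) and explicit NOT NULL columns excluded).
Total: 2 + 5 = 7.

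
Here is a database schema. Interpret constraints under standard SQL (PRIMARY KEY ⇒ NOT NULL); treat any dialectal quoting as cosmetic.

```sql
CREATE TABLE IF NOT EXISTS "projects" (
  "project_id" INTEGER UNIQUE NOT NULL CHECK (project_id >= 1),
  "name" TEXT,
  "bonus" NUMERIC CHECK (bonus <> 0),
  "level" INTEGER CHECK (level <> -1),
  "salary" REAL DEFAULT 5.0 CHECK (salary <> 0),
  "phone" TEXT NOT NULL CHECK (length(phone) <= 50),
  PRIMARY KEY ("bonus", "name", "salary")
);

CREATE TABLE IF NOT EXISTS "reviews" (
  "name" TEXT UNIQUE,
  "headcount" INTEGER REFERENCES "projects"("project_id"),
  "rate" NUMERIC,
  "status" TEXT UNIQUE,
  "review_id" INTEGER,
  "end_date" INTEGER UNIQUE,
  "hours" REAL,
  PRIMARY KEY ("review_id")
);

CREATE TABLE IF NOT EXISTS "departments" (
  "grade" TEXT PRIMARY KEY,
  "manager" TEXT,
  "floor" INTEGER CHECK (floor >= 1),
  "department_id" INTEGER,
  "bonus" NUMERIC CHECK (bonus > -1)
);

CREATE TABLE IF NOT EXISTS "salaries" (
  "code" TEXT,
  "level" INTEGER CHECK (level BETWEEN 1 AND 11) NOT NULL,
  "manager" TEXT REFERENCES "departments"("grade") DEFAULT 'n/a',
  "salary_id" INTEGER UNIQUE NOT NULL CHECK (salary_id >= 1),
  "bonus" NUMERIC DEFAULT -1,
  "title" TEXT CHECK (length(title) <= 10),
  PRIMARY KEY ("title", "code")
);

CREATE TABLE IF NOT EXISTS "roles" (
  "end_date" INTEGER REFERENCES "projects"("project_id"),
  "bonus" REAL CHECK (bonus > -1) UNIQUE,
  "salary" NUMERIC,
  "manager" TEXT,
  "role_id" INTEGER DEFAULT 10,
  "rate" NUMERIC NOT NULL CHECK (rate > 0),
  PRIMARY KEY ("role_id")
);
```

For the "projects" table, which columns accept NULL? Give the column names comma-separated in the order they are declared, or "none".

- project_id: declared NOT NULL → not nullable.
- name: part of the PRIMARY KEY, which implies NOT NULL → not nullable.
- bonus: part of the PRIMARY KEY, which implies NOT NULL → not nullable.
- level: CHECK does not forbid NULL (a CHECK constraint passes when its expression is NULL) → nullable.
- salary: part of the PRIMARY KEY, which implies NOT NULL → not nullable.
- phone: declared NOT NULL → not nullable.

level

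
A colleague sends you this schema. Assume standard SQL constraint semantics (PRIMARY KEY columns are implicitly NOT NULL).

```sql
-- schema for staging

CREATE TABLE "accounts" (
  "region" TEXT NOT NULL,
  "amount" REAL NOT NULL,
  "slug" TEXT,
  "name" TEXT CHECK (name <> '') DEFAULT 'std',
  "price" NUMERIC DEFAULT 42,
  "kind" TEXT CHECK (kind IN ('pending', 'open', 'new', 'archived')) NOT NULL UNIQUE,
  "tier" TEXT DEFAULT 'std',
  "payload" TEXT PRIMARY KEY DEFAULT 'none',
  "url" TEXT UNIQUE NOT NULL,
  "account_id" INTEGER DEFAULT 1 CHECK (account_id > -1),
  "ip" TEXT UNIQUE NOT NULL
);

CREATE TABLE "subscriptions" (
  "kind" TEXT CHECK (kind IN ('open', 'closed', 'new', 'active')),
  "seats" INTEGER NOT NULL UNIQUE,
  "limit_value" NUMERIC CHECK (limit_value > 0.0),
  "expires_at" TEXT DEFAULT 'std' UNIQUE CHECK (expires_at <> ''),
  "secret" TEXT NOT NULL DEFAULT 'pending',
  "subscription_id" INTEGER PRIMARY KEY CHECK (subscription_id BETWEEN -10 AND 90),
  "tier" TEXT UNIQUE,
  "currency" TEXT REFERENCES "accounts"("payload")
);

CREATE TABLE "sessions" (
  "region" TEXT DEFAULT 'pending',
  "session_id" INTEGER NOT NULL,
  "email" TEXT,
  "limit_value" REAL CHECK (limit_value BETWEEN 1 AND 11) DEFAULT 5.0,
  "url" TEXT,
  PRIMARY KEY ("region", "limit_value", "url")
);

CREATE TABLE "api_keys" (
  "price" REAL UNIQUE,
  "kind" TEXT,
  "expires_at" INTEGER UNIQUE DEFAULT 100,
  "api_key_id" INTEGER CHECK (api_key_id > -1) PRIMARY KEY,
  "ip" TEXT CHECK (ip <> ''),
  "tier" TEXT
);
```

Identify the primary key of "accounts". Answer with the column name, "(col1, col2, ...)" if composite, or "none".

payload

payload is declared PRIMARY KEY inline on the column.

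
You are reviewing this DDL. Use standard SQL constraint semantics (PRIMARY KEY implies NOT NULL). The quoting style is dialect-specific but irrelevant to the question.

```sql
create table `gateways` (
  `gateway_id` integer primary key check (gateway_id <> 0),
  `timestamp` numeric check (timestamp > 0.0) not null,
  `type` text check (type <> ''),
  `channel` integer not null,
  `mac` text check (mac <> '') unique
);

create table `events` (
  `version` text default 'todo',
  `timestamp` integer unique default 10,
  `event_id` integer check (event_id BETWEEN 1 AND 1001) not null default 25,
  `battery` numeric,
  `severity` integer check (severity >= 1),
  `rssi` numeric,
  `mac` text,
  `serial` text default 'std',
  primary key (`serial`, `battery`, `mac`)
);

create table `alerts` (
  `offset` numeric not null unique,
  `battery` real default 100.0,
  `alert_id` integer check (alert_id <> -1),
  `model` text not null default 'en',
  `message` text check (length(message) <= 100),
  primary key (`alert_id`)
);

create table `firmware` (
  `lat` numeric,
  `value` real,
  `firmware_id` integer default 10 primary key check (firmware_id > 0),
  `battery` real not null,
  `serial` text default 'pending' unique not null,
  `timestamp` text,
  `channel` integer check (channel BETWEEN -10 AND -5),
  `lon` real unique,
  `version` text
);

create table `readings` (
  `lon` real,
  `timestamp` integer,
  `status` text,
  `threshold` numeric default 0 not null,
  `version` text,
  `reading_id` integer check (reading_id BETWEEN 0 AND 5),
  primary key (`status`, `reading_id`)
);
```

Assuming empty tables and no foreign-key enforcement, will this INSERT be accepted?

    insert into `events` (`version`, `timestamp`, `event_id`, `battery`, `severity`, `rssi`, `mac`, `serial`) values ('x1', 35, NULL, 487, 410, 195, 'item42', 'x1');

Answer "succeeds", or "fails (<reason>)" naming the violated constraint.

event_id is explicitly set to NULL, but event_id is declared NOT NULL.

fails (NOT NULL on event_id)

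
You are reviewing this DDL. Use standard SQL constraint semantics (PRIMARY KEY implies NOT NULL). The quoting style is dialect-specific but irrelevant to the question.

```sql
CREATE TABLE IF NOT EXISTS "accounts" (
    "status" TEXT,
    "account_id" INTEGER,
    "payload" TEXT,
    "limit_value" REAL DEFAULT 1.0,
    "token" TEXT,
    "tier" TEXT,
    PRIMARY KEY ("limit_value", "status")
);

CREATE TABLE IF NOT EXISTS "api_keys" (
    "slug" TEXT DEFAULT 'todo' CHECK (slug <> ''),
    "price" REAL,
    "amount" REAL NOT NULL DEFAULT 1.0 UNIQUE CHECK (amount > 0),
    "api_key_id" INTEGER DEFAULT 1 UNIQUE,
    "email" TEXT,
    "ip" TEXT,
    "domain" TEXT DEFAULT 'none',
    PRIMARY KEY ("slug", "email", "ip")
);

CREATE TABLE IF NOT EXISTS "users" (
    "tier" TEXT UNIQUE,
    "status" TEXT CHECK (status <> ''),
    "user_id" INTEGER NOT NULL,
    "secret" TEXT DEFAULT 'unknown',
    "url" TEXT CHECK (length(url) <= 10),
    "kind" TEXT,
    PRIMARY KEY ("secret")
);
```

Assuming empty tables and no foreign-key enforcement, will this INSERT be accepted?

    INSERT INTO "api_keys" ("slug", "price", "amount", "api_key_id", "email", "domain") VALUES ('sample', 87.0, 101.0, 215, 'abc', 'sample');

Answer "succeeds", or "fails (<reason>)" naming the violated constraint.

fails (NOT NULL on ip)

ip is omitted from the column list and has no DEFAULT, so it would receive NULL.
But ip is part of the PRIMARY KEY (implied NOT NULL).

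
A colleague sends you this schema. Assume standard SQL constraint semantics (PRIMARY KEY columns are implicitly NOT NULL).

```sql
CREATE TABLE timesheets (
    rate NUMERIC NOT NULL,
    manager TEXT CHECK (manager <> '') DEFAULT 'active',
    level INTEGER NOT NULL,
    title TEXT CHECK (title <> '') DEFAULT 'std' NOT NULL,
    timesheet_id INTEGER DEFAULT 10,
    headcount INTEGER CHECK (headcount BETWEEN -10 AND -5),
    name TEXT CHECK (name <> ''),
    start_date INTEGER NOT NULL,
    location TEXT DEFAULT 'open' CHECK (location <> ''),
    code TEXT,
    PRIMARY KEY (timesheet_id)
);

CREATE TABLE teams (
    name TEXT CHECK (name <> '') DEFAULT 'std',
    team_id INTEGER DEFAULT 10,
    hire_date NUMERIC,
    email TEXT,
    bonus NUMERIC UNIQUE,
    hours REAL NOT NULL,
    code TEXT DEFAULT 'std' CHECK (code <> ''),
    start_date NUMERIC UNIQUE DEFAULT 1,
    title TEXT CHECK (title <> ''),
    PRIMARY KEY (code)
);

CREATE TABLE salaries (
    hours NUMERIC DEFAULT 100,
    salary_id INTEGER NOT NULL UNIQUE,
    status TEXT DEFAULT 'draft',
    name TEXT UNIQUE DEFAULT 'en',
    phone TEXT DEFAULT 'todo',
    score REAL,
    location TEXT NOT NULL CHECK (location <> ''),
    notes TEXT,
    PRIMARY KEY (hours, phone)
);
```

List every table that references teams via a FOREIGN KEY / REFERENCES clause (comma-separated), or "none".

none

No REFERENCES clause anywhere in the schema names teams.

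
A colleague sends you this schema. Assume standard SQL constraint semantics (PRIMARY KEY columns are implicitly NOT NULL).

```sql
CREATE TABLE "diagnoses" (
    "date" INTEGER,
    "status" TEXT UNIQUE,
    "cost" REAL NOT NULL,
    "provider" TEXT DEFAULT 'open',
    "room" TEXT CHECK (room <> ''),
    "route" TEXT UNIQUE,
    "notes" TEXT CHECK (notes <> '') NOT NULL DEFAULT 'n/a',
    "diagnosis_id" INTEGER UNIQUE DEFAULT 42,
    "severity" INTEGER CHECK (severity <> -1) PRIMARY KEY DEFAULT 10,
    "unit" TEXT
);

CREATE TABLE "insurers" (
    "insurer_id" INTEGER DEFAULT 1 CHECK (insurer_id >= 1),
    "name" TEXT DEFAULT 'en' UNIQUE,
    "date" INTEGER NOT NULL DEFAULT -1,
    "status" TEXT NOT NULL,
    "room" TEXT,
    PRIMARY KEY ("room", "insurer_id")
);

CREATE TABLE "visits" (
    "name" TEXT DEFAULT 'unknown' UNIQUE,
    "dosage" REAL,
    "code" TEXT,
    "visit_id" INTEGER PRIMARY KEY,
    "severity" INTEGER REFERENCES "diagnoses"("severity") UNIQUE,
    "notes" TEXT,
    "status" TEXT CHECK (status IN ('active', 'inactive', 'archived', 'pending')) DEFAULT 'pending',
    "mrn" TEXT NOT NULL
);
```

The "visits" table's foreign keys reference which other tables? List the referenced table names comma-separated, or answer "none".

diagnoses

- severity REFERENCES diagnoses(severity).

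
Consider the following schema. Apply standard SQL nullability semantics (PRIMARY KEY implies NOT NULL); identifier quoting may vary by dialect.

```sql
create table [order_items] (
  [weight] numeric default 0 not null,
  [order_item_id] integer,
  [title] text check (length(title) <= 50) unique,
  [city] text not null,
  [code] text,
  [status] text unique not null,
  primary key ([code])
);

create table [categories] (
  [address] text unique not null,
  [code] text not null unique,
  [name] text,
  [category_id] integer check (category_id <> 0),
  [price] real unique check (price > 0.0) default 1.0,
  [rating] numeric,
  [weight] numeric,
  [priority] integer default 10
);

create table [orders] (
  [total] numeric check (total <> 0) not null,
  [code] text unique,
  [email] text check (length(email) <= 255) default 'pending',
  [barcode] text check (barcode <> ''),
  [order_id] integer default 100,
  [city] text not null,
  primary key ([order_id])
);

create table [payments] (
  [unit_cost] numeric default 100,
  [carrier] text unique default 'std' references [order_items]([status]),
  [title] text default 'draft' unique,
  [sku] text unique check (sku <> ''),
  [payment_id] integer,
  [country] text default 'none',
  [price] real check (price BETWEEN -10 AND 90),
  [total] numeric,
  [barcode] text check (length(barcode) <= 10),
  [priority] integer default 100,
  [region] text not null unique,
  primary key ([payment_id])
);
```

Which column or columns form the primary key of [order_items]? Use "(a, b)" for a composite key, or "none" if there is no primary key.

code is declared PRIMARY KEY as a table-level PRIMARY KEY clause.

code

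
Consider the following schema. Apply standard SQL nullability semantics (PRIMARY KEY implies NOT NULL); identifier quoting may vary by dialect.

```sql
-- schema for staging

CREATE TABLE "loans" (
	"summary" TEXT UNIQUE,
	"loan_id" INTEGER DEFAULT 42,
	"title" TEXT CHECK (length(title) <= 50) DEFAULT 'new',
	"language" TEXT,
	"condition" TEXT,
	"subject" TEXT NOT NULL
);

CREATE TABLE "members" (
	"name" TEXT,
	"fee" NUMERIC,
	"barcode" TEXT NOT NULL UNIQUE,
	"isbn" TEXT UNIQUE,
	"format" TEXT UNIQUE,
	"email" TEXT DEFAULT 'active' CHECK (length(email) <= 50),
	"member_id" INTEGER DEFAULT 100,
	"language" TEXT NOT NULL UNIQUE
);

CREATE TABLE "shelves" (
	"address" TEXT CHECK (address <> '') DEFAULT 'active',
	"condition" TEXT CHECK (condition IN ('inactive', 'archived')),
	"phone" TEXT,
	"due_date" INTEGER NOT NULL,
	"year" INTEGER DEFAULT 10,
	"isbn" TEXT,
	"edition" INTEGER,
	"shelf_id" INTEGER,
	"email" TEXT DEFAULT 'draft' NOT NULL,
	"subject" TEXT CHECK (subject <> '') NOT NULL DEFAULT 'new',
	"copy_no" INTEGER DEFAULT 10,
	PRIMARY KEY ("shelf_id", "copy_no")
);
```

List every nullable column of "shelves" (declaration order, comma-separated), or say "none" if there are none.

- address: CHECK does not forbid NULL (a CHECK constraint passes when its expression is NULL) → nullable.
- condition: CHECK does not forbid NULL (a CHECK constraint passes when its expression is NULL) → nullable.
- phone: no NOT NULL constraint applies → nullable.
- due_date: declared NOT NULL → not nullable.
- year: DEFAULT only fills an omitted column; an explicit NULL is still allowed → nullable.
- isbn: no NOT NULL constraint applies → nullable.
- edition: no NOT NULL constraint applies → nullable.
- shelf_id: part of the PRIMARY KEY, which implies NOT NULL → not nullable.
- email: declared NOT NULL → not nullable.
- subject: declared NOT NULL → not nullable.
- copy_no: part of the PRIMARY KEY, which implies NOT NULL → not nullable.

address, condition, phone, year, isbn, edition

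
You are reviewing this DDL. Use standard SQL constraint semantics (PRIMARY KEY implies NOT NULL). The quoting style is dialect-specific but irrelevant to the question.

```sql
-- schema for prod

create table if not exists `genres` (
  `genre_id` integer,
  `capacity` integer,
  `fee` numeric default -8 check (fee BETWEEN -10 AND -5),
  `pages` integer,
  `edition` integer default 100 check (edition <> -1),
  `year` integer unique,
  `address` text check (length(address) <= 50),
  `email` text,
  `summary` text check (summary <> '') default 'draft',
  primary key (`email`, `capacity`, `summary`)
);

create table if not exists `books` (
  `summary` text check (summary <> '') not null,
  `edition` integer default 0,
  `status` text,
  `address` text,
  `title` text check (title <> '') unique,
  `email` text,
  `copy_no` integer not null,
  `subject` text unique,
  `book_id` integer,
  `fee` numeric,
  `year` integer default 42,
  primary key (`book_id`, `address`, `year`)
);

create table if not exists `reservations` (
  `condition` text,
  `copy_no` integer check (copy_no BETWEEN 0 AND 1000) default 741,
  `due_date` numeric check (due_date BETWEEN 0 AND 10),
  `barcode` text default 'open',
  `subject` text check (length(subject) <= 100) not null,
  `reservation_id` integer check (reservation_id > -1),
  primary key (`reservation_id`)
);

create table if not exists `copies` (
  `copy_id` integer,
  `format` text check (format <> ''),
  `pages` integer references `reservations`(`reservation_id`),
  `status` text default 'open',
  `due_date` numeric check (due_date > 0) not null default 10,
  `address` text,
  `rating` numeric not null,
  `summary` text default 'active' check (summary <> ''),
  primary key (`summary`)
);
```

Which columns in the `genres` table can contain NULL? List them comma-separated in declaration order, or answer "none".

- genre_id: no NOT NULL constraint applies → nullable.
- capacity: part of the PRIMARY KEY, which implies NOT NULL → not nullable.
- fee: CHECK does not forbid NULL (a CHECK constraint passes when its expression is NULL) → nullable.
- pages: no NOT NULL constraint applies → nullable.
- edition: CHECK does not forbid NULL (a CHECK constraint passes when its expression is NULL) → nullable.
- year: UNIQUE does not imply NOT NULL → nullable.
- address: CHECK does not forbid NULL (a CHECK constraint passes when its expression is NULL) → nullable.
- email: part of the PRIMARY KEY, which implies NOT NULL → not nullable.
- summary: part of the PRIMARY KEY, which implies NOT NULL → not nullable.

genre_id, fee, pages, edition, year, address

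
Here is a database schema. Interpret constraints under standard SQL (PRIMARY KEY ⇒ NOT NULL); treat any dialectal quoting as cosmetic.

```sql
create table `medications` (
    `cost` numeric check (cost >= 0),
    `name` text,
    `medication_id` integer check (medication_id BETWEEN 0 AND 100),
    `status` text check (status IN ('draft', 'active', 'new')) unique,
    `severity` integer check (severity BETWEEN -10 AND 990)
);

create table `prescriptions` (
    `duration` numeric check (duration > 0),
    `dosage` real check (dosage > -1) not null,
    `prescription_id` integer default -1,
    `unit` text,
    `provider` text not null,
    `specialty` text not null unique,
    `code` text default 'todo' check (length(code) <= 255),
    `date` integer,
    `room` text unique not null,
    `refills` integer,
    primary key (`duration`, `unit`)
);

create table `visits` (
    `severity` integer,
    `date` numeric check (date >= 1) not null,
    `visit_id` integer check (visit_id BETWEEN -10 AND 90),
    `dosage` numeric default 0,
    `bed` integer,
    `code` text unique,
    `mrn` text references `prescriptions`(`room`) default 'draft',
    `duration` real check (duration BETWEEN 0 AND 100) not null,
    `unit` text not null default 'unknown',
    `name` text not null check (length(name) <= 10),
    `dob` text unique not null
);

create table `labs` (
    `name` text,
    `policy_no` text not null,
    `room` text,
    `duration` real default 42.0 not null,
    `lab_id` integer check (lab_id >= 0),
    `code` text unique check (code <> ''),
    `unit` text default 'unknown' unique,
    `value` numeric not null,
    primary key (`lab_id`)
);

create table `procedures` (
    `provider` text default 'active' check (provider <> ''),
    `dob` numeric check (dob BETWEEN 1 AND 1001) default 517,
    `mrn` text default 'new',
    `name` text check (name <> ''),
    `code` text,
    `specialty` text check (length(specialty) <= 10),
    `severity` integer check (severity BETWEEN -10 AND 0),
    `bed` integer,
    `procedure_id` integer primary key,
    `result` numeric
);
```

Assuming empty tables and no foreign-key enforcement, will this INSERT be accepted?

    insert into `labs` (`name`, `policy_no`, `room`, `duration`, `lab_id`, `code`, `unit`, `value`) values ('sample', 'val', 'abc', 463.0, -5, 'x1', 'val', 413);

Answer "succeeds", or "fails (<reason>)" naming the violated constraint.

fails (CHECK on lab_id)

The value -5 for lab_id violates CHECK (lab_id >= 0).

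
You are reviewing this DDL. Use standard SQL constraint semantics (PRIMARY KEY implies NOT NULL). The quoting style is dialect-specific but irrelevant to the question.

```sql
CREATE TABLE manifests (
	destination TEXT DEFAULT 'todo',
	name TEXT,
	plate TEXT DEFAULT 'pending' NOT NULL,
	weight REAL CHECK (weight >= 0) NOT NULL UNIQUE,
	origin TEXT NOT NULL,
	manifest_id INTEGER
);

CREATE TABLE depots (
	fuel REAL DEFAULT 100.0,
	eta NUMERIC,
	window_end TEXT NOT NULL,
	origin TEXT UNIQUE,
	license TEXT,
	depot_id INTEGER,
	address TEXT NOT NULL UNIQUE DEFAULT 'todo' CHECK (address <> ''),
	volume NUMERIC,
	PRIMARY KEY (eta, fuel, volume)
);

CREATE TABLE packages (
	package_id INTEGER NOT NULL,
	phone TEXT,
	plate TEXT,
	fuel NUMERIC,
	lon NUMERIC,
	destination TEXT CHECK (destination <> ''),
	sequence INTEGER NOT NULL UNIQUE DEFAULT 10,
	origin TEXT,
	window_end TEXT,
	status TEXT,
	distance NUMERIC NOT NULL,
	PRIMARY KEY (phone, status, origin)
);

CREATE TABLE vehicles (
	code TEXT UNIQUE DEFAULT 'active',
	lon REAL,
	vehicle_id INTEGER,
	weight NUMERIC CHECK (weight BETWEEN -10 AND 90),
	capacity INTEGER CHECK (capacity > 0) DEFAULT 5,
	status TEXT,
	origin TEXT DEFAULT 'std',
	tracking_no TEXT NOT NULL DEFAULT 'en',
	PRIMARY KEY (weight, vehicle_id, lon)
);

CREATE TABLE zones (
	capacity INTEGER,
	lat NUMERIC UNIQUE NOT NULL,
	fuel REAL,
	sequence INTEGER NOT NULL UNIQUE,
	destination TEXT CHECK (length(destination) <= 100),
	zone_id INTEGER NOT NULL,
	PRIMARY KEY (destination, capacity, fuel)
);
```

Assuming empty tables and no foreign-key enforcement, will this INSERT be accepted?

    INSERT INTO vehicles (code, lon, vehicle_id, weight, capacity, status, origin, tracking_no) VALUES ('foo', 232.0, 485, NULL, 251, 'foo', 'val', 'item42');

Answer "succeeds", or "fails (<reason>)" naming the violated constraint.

fails (NOT NULL on weight)

weight is explicitly set to NULL, but weight is part of the PRIMARY KEY (implied NOT NULL).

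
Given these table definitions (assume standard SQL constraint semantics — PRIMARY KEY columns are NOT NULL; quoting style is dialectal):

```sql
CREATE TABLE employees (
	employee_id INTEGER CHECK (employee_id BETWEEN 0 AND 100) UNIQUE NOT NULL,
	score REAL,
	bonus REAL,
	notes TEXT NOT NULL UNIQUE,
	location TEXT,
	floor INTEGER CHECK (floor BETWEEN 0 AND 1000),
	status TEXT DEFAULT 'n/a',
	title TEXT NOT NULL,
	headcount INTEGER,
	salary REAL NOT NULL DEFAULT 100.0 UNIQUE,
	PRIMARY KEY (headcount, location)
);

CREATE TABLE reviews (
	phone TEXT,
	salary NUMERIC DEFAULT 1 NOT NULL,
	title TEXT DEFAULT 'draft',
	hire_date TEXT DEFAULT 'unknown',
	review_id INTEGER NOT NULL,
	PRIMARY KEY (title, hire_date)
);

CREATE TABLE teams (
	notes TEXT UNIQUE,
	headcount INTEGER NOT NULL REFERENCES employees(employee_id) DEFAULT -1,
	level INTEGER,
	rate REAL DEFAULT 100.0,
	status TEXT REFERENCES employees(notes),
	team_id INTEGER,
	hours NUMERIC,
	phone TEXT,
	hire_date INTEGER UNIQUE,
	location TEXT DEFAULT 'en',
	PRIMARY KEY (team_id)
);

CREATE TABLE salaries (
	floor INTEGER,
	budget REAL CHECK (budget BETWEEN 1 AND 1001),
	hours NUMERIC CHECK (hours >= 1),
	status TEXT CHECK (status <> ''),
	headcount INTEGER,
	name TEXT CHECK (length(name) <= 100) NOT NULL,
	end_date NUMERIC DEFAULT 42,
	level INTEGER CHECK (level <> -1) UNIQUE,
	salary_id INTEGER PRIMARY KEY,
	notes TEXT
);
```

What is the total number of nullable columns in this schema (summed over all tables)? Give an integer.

21

employees: 4 nullable (score, bonus, floor, status — PK (headcount, location) and explicit NOT NULL columns excluded).
reviews: 1 nullable (phone — PK (title, hire_date) and explicit NOT NULL columns excluded).
teams: 8 nullable (notes, level, rate, status, hours, phone, hire_date, location — PK (team_id) and explicit NOT NULL columns excluded).
salaries: 8 nullable (floor, budget, hours, status, headcount, end_date, level, notes — PK (salary_id) and explicit NOT NULL columns excluded).
Total: 4 + 1 + 8 + 8 = 21.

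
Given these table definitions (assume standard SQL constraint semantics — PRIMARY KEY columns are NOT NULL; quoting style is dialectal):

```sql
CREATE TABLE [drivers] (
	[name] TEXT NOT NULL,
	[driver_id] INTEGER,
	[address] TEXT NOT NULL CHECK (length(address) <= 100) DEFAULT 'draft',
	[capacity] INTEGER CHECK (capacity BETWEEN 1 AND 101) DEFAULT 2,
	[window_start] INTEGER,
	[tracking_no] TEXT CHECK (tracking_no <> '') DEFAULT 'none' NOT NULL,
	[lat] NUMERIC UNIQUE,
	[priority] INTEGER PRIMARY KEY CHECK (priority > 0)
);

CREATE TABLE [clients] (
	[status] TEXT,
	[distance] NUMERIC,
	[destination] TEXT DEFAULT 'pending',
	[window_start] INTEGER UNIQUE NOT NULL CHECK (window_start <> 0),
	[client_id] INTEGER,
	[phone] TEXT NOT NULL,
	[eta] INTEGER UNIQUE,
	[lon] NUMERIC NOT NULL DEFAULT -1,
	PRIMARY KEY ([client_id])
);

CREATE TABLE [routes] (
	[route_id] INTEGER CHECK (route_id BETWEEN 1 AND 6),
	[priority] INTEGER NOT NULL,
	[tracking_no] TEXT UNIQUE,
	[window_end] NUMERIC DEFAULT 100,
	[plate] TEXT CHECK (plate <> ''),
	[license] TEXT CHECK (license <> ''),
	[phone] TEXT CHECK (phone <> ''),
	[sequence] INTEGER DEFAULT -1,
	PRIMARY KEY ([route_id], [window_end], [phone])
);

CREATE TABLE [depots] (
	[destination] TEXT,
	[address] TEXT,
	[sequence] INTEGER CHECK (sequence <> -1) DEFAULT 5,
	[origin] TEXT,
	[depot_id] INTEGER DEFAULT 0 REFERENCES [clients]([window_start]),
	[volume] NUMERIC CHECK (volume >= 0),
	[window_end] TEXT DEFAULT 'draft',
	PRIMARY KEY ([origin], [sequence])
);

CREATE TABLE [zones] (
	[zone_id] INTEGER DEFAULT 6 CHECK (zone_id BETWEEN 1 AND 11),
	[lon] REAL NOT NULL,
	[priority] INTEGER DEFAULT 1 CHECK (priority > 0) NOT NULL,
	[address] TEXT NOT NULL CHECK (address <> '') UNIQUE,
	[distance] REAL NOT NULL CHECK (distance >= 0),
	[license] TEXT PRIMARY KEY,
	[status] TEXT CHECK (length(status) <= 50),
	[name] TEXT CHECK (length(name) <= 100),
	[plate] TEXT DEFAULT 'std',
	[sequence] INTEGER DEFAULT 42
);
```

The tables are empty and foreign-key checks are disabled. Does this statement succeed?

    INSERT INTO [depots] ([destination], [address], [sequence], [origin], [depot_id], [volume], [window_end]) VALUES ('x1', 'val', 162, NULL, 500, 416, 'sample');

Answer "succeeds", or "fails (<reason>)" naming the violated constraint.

fails (NOT NULL on origin)

origin is explicitly set to NULL, but origin is part of the PRIMARY KEY (implied NOT NULL).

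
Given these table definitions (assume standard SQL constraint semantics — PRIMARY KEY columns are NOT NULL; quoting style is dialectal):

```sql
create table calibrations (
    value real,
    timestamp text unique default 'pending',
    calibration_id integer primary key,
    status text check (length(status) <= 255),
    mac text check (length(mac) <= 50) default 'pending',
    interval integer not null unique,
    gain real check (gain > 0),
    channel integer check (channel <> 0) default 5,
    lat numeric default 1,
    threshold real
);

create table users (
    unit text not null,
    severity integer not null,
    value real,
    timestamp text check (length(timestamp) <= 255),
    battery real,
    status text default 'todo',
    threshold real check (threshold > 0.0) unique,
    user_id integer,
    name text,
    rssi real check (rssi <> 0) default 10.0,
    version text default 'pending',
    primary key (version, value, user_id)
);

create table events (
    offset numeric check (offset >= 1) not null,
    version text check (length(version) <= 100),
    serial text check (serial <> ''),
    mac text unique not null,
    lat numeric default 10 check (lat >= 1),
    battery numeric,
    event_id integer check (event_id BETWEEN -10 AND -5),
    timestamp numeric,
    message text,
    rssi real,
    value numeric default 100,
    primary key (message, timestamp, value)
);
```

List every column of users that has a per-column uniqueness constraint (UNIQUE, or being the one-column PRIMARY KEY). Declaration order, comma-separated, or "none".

- unit: no UNIQUE or single-column PK constraint.
- severity: no UNIQUE or single-column PK constraint.
- value: part of a composite PRIMARY KEY — only the tuple is unique, not this column on its own.
- timestamp: no UNIQUE or single-column PK constraint.
- battery: no UNIQUE or single-column PK constraint.
- status: no UNIQUE or single-column PK constraint.
- threshold: declared UNIQUE → unique.
- user_id: part of a composite PRIMARY KEY — only the tuple is unique, not this column on its own.
- name: no UNIQUE or single-column PK constraint.
- rssi: no UNIQUE or single-column PK constraint.
- version: part of a composite PRIMARY KEY — only the tuple is unique, not this column on its own.

threshold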